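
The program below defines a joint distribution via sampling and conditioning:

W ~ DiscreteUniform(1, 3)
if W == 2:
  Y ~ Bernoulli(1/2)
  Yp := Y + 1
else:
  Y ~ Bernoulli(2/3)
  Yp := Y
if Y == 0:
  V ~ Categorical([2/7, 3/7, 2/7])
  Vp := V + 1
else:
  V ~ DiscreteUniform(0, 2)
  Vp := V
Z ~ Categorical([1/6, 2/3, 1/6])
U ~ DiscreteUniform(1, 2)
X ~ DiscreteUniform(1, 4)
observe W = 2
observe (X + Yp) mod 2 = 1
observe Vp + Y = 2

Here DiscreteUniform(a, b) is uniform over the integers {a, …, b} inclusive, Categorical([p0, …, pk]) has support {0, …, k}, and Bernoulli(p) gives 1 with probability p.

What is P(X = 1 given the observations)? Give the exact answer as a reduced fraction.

Enumerate traces; 24 have nonzero weight after conditioning:
  (W=2, Y=0, V=1, Z=0, U=1, X=2) weight 1/672
  (W=2, Y=0, V=1, Z=0, U=1, X=4) weight 1/672
  (W=2, Y=0, V=1, Z=0, U=2, X=2) weight 1/672
  (W=2, Y=0, V=1, Z=0, U=2, X=4) weight 1/672
  (W=2, Y=0, V=1, Z=1, U=1, X=2) weight 1/168
  (W=2, Y=0, V=1, Z=1, U=1, X=4) weight 1/168
  (W=2, Y=0, V=1, Z=1, U=2, X=2) weight 1/168
  (W=2, Y=0, V=1, Z=1, U=2, X=4) weight 1/168
  (W=2, Y=1, V=1, Z=0, U=1, X=1) weight 1/864
  (W=2, Y=1, V=1, Z=0, U=1, X=3) weight 1/864
  … 14 more
Group by X:
  weight(X=1) = 1/72
  weight(X=2) = 1/56
  weight(X=3) = 1/72
  weight(X=4) = 1/56
Total weight = 1/72 + 1/56 + 1/72 + 1/56 = 4/63
P(X=1 | obs) = 1/72 / 4/63 = 7/32
P(X=2 | obs) = 1/56 / 4/63 = 9/32
P(X=3 | obs) = 1/72 / 4/63 = 7/32
P(X=4 | obs) = 1/56 / 4/63 = 9/32

P(X = 1 | obs) = 7/32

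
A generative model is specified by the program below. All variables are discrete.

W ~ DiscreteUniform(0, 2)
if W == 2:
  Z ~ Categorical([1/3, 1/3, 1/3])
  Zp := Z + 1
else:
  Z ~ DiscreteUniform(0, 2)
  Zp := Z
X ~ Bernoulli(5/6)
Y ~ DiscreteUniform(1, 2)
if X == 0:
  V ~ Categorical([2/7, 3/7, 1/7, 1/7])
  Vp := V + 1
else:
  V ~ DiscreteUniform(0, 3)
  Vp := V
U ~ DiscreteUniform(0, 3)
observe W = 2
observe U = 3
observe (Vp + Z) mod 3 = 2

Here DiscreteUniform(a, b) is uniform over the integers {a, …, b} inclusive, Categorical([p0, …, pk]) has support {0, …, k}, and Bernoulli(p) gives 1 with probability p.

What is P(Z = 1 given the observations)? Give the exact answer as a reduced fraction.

P(Z = 1 | obs) = 47/168

Enumerate traces; 16 have nonzero weight after conditioning:
  (W=2, Z=0, X=0, Y=1, V=1, U=3) weight 1/1008
  (W=2, Z=0, X=0, Y=2, V=1, U=3) weight 1/1008
  (W=2, Z=0, X=1, Y=1, V=2, U=3) weight 5/1728
  (W=2, Z=0, X=1, Y=2, V=2, U=3) weight 5/1728
  (W=2, Z=1, X=0, Y=1, V=0, U=3) weight 1/1512
  (W=2, Z=1, X=0, Y=1, V=3, U=3) weight 1/3024
  (W=2, Z=1, X=0, Y=2, V=0, U=3) weight 1/1512
  (W=2, Z=1, X=0, Y=2, V=3, U=3) weight 1/3024
  (W=2, Z=2, X=0, Y=1, V=2, U=3) weight 1/3024
  … 7 more
Group by Z:
  weight(Z=0) = 47/6048
  weight(Z=1) = 47/6048
  weight(Z=2) = 37/3024
Total weight = 47/6048 + 47/6048 + 37/3024 = 1/36
P(Z=0 | obs) = 47/6048 / 1/36 = 47/168
P(Z=1 | obs) = 47/6048 / 1/36 = 47/168
P(Z=2 | obs) = 37/3024 / 1/36 = 37/84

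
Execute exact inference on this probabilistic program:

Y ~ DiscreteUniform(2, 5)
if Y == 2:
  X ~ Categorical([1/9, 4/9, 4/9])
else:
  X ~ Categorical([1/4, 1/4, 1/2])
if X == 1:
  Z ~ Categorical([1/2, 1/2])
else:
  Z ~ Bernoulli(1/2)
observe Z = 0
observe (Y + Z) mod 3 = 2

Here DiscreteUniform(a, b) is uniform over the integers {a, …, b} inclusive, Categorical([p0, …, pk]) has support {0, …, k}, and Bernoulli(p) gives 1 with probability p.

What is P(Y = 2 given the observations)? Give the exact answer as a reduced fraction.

Enumerate traces; 6 have nonzero weight after conditioning:
  (Y=2, X=0, Z=0) weight 1/72
  (Y=2, X=1, Z=0) weight 1/18
  (Y=2, X=2, Z=0) weight 1/18
  (Y=5, X=0, Z=0) weight 1/32
  (Y=5, X=1, Z=0) weight 1/32
  (Y=5, X=2, Z=0) weight 1/16
Group by Y:
  weight(Y=2) = 1/8
  weight(Y=5) = 1/8
Total weight = 1/8 + 1/8 = 1/4
P(Y=2 | obs) = 1/8 / 1/4 = 1/2
P(Y=5 | obs) = 1/8 / 1/4 = 1/2

P(Y = 2 | obs) = 1/2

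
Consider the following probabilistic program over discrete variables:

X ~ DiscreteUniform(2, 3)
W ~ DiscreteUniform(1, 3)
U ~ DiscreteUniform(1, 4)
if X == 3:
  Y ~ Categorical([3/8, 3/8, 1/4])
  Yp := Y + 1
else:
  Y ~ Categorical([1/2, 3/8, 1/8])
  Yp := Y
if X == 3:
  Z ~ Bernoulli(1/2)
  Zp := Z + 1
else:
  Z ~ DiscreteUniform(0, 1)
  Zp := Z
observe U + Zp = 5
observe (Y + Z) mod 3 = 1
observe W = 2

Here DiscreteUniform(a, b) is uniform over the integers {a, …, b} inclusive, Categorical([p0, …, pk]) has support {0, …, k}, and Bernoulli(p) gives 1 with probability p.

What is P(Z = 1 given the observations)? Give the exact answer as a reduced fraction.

Enumerate traces; 3 have nonzero weight after conditioning:
  (X=2, W=2, U=4, Y=0, Z=1) weight 1/96
  (X=3, W=2, U=3, Y=0, Z=1) weight 1/128
  (X=3, W=2, U=4, Y=1, Z=0) weight 1/128
Group by Z:
  weight(Z=0) = 1/128
  weight(Z=1) = 7/384
Total weight = 1/128 + 7/384 = 5/192
P(Z=0 | obs) = 1/128 / 5/192 = 3/10
P(Z=1 | obs) = 7/384 / 5/192 = 7/10

P(Z = 1 | obs) = 7/10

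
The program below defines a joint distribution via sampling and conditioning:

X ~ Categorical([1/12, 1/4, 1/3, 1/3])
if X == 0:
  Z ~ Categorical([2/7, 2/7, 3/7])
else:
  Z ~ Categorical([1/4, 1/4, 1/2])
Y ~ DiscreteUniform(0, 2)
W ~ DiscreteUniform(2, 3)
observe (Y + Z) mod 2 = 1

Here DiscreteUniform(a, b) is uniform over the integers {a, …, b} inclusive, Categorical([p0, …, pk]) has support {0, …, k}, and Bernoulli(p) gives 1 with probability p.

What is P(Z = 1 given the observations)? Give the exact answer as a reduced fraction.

P(Z = 1 | obs) = 170/421

Enumerate traces; 32 have nonzero weight after conditioning:
  (X=0, Z=0, Y=1, W=2) weight 1/252
  (X=0, Z=0, Y=1, W=3) weight 1/252
  (X=0, Z=1, Y=0, W=2) weight 1/252
  (X=0, Z=1, Y=0, W=3) weight 1/252
  (X=0, Z=1, Y=2, W=2) weight 1/252
  (X=0, Z=1, Y=2, W=3) weight 1/252
  (X=0, Z=2, Y=1, W=2) weight 1/168
  (X=0, Z=2, Y=1, W=3) weight 1/168
  … 24 more
Group by Z:
  weight(Z=0) = 85/1008
  weight(Z=1) = 85/504
  weight(Z=2) = 83/504
Total weight = 85/1008 + 85/504 + 83/504 = 421/1008
P(Z=0 | obs) = 85/1008 / 421/1008 = 85/421
P(Z=1 | obs) = 85/504 / 421/1008 = 170/421
P(Z=2 | obs) = 83/504 / 421/1008 = 166/421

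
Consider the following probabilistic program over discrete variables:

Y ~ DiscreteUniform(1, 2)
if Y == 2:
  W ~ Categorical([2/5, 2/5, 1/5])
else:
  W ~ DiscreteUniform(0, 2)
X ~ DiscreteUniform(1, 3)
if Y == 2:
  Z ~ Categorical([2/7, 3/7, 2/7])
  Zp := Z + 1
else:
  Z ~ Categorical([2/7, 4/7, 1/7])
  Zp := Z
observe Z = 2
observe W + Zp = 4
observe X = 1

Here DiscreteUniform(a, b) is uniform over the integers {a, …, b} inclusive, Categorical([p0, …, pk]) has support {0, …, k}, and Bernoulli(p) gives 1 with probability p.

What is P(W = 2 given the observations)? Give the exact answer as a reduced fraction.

Enumerate traces; 2 have nonzero weight after conditioning:
  (Y=1, W=2, X=1, Z=2) weight 1/126
  (Y=2, W=1, X=1, Z=2) weight 2/105
Group by W:
  weight(W=1) = 2/105
  weight(W=2) = 1/126
Total weight = 2/105 + 1/126 = 17/630
P(W=1 | obs) = 2/105 / 17/630 = 12/17
P(W=2 | obs) = 1/126 / 17/630 = 5/17

P(W = 2 | obs) = 5/17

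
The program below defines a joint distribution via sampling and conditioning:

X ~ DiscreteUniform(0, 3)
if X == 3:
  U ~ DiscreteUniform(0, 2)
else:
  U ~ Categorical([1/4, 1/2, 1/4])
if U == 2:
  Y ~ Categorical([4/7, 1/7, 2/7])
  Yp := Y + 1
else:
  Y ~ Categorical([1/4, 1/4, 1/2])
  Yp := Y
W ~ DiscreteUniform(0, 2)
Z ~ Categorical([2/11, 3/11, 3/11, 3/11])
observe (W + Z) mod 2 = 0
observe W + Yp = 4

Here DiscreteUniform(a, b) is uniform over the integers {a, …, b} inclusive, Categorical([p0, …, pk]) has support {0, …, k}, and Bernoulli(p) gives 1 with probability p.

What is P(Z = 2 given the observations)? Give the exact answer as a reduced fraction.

Enumerate traces; 32 have nonzero weight after conditioning:
  (X=0, U=0, Y=2, W=2, Z=0) weight 1/528
  (X=0, U=0, Y=2, W=2, Z=2) weight 1/352
  (X=0, U=1, Y=2, W=2, Z=0) weight 1/264
  (X=0, U=1, Y=2, W=2, Z=2) weight 1/176
  (X=0, U=2, Y=1, W=2, Z=0) weight 1/1848
  (X=0, U=2, Y=1, W=2, Z=2) weight 1/1232
  (X=0, U=2, Y=2, W=1, Z=1) weight 1/616
  (X=0, U=2, Y=2, W=1, Z=3) weight 1/616
  … 24 more
Group by Z:
  weight(Z=0) = 271/11088
  weight(Z=1) = 13/1848
  weight(Z=2) = 271/7392
  weight(Z=3) = 13/1848
Total weight = 271/11088 + 13/1848 + 271/7392 + 13/1848 = 1667/22176
P(Z=0 | obs) = 271/11088 / 1667/22176 = 542/1667
P(Z=1 | obs) = 13/1848 / 1667/22176 = 156/1667
P(Z=2 | obs) = 271/7392 / 1667/22176 = 813/1667
P(Z=3 | obs) = 13/1848 / 1667/22176 = 156/1667

P(Z = 2 | obs) = 813/1667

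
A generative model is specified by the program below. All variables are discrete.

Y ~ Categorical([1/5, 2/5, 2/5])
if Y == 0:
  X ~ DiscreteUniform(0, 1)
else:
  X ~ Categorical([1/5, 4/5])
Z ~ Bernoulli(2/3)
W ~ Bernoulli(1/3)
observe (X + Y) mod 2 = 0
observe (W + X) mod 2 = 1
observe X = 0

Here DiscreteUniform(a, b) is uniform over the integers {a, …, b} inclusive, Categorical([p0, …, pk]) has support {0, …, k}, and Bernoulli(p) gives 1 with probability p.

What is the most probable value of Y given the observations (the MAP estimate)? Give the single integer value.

Enumerate traces; 4 have nonzero weight after conditioning:
  (Y=0, X=0, Z=0, W=1) weight 1/90
  (Y=0, X=0, Z=1, W=1) weight 1/45
  (Y=2, X=0, Z=0, W=1) weight 2/225
  (Y=2, X=0, Z=1, W=1) weight 4/225
Group by Y:
  weight(Y=0) = 1/30
  weight(Y=2) = 2/75
Total weight = 1/30 + 2/75 = 3/50
P(Y=0 | obs) = 1/30 / 3/50 = 5/9
P(Y=2 | obs) = 2/75 / 3/50 = 4/9
argmax = 0

argmax_v P(Y = v | obs) = 0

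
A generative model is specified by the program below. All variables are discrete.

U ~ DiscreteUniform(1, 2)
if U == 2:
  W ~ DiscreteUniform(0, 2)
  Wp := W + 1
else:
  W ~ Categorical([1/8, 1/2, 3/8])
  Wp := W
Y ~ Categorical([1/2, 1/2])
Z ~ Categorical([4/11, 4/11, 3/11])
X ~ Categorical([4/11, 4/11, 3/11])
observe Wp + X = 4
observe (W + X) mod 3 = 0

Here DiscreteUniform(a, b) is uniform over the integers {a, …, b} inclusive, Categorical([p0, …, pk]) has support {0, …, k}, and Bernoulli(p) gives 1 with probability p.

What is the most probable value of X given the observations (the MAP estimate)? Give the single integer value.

Enumerate traces; 12 have nonzero weight after conditioning:
  (U=2, W=1, Y=0, Z=0, X=2) weight 1/121
  (U=2, W=1, Y=0, Z=1, X=2) weight 1/121
  (U=2, W=1, Y=0, Z=2, X=2) weight 3/484
  (U=2, W=1, Y=1, Z=0, X=2) weight 1/121
  (U=2, W=1, Y=1, Z=1, X=2) weight 1/121
  (U=2, W=1, Y=1, Z=2, X=2) weight 3/484
  (U=2, W=2, Y=0, Z=0, X=1) weight 4/363
  (U=2, W=2, Y=0, Z=1, X=1) weight 4/363
  … 4 more
Group by X:
  weight(X=1) = 2/33
  weight(X=2) = 1/22
Total weight = 2/33 + 1/22 = 7/66
P(X=1 | obs) = 2/33 / 7/66 = 4/7
P(X=2 | obs) = 1/22 / 7/66 = 3/7
argmax = 1

argmax_v P(X = v | obs) = 1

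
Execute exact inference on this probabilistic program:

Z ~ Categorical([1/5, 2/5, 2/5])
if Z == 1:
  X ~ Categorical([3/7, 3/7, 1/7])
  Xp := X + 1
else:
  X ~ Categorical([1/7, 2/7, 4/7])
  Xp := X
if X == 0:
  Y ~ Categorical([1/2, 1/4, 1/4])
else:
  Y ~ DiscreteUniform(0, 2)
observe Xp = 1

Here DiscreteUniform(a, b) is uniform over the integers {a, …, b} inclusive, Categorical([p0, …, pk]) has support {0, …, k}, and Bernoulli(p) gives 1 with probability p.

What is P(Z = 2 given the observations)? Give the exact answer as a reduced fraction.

P(Z = 2 | obs) = 1/3

Enumerate traces; 9 have nonzero weight after conditioning:
  (Z=0, X=1, Y=0) weight 2/105
  (Z=0, X=1, Y=1) weight 2/105
  (Z=0, X=1, Y=2) weight 2/105
  (Z=1, X=0, Y=0) weight 3/35
  (Z=1, X=0, Y=1) weight 3/70
  (Z=1, X=0, Y=2) weight 3/70
  (Z=2, X=1, Y=0) weight 4/105
  (Z=2, X=1, Y=1) weight 4/105
  … 1 more
Group by Z:
  weight(Z=0) = 2/35
  weight(Z=1) = 6/35
  weight(Z=2) = 4/35
Total weight = 2/35 + 6/35 + 4/35 = 12/35
P(Z=0 | obs) = 2/35 / 12/35 = 1/6
P(Z=1 | obs) = 6/35 / 12/35 = 1/2
P(Z=2 | obs) = 4/35 / 12/35 = 1/3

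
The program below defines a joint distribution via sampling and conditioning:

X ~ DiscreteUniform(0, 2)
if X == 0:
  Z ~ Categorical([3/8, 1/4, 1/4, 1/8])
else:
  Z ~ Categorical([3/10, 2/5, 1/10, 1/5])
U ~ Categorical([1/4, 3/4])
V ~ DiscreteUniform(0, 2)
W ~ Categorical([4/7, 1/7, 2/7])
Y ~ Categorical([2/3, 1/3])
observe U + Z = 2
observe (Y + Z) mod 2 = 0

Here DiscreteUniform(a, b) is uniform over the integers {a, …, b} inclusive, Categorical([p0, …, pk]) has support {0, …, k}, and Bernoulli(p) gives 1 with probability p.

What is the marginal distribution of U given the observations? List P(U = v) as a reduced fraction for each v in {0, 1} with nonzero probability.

Enumerate traces; 54 have nonzero weight after conditioning:
  (X=0, Z=1, U=1, V=0, W=0, Y=1) weight 1/252
  (X=0, Z=1, U=1, V=0, W=1, Y=1) weight 1/1008
  (X=0, Z=1, U=1, V=0, W=2, Y=1) weight 1/504
  (X=0, Z=1, U=1, V=1, W=0, Y=1) weight 1/252
  (X=0, Z=1, U=1, V=1, W=1, Y=1) weight 1/1008
  (X=0, Z=1, U=1, V=1, W=2, Y=1) weight 1/504
  (X=0, Z=1, U=1, V=2, W=0, Y=1) weight 1/252
  (X=0, Z=1, U=1, V=2, W=1, Y=1) weight 1/1008
  (X=0, Z=2, U=0, V=0, W=0, Y=0) weight 1/378
  … 45 more
Group by U:
  weight(U=0) = 1/40
  weight(U=1) = 7/80
Total weight = 1/40 + 7/80 = 9/80
P(U=0 | obs) = 1/40 / 9/80 = 2/9
P(U=1 | obs) = 7/80 / 9/80 = 7/9

P(U=0) = 2/9, P(U=1) = 7/9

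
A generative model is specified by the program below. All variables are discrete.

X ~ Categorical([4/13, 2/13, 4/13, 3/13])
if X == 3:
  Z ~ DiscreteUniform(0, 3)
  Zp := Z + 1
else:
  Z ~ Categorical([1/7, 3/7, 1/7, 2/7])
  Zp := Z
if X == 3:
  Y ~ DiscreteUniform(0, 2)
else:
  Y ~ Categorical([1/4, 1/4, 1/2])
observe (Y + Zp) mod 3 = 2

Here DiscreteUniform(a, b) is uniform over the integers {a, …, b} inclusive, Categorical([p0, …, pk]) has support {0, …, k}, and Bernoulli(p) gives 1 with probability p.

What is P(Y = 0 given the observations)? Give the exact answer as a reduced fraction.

Enumerate traces; 16 have nonzero weight after conditioning:
  (X=0, Z=0, Y=2) weight 2/91
  (X=0, Z=1, Y=1) weight 3/91
  (X=0, Z=2, Y=0) weight 1/91
  (X=0, Z=3, Y=2) weight 4/91
  (X=1, Z=0, Y=2) weight 1/91
  (X=1, Z=1, Y=1) weight 3/182
  (X=1, Z=2, Y=0) weight 1/182
  (X=1, Z=3, Y=2) weight 2/91
  … 8 more
Group by Y:
  weight(Y=0) = 17/364
  weight(Y=1) = 11/91
  weight(Y=2) = 67/364
Total weight = 17/364 + 11/91 + 67/364 = 32/91
P(Y=0 | obs) = 17/364 / 32/91 = 17/128
P(Y=1 | obs) = 11/91 / 32/91 = 11/32
P(Y=2 | obs) = 67/364 / 32/91 = 67/128

P(Y = 0 | obs) = 17/128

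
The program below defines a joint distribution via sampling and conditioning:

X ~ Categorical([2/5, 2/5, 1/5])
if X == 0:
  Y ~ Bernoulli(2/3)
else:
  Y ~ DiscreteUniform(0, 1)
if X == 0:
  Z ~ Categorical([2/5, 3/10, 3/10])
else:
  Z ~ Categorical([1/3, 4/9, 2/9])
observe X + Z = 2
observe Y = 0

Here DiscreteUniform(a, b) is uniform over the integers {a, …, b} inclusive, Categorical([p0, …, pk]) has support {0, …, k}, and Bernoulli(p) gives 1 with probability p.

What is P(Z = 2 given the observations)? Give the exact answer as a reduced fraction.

P(Z = 2 | obs) = 18/73

Enumerate traces; 3 have nonzero weight after conditioning:
  (X=0, Y=0, Z=2) weight 1/25
  (X=1, Y=0, Z=1) weight 4/45
  (X=2, Y=0, Z=0) weight 1/30
Group by Z:
  weight(Z=0) = 1/30
  weight(Z=1) = 4/45
  weight(Z=2) = 1/25
Total weight = 1/30 + 4/45 + 1/25 = 73/450
P(Z=0 | obs) = 1/30 / 73/450 = 15/73
P(Z=1 | obs) = 4/45 / 73/450 = 40/73
P(Z=2 | obs) = 1/25 / 73/450 = 18/73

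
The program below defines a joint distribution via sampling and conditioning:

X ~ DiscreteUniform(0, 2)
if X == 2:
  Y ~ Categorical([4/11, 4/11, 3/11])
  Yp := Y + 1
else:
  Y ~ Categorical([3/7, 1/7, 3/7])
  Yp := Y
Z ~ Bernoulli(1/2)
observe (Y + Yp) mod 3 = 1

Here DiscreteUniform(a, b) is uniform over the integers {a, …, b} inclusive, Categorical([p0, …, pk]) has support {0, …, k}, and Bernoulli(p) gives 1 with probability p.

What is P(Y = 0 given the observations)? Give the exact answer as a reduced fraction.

Enumerate traces; 6 have nonzero weight after conditioning:
  (X=0, Y=2, Z=0) weight 1/14
  (X=0, Y=2, Z=1) weight 1/14
  (X=1, Y=2, Z=0) weight 1/14
  (X=1, Y=2, Z=1) weight 1/14
  (X=2, Y=0, Z=0) weight 2/33
  (X=2, Y=0, Z=1) weight 2/33
Group by Y:
  weight(Y=0) = 4/33
  weight(Y=2) = 2/7
Total weight = 4/33 + 2/7 = 94/231
P(Y=0 | obs) = 4/33 / 94/231 = 14/47
P(Y=2 | obs) = 2/7 / 94/231 = 33/47

P(Y = 0 | obs) = 14/47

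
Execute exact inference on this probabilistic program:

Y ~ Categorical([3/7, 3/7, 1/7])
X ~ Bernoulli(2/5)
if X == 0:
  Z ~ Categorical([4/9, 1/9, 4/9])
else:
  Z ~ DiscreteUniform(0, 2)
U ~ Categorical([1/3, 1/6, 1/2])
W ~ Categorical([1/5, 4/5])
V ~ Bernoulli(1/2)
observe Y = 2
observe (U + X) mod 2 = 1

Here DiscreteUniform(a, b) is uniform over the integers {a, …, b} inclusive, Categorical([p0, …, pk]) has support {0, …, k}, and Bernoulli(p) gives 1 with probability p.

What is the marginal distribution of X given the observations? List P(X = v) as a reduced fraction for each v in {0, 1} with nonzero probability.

P(X=0) = 3/13, P(X=1) = 10/13

Enumerate traces; 36 have nonzero weight after conditioning:
  (Y=2, X=0, Z=0, U=1, W=0, V=0) weight 1/1575
  (Y=2, X=0, Z=0, U=1, W=0, V=1) weight 1/1575
  (Y=2, X=0, Z=0, U=1, W=1, V=0) weight 4/1575
  (Y=2, X=0, Z=0, U=1, W=1, V=1) weight 4/1575
  (Y=2, X=0, Z=1, U=1, W=0, V=0) weight 1/6300
  (Y=2, X=0, Z=1, U=1, W=0, V=1) weight 1/6300
  (Y=2, X=0, Z=1, U=1, W=1, V=0) weight 1/1575
  (Y=2, X=0, Z=1, U=1, W=1, V=1) weight 1/1575
  (Y=2, X=1, Z=0, U=0, W=0, V=0) weight 1/1575
  … 27 more
Group by X:
  weight(X=0) = 1/70
  weight(X=1) = 1/21
Total weight = 1/70 + 1/21 = 13/210
P(X=0 | obs) = 1/70 / 13/210 = 3/13
P(X=1 | obs) = 1/21 / 13/210 = 10/13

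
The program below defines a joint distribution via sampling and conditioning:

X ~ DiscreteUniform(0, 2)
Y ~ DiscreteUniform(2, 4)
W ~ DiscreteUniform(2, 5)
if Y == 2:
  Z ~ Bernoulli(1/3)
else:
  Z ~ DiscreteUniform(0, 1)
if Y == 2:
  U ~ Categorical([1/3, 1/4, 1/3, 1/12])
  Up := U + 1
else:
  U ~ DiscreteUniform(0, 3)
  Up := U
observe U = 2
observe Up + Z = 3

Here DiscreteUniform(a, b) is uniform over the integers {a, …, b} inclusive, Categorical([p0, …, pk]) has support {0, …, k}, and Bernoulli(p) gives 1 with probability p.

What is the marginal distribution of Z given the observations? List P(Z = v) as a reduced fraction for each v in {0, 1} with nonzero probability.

Enumerate traces; 36 have nonzero weight after conditioning:
  (X=0, Y=2, W=2, Z=0, U=2) weight 1/162
  (X=0, Y=2, W=3, Z=0, U=2) weight 1/162
  (X=0, Y=2, W=4, Z=0, U=2) weight 1/162
  (X=0, Y=2, W=5, Z=0, U=2) weight 1/162
  (X=0, Y=3, W=2, Z=1, U=2) weight 1/288
  (X=0, Y=3, W=3, Z=1, U=2) weight 1/288
  (X=0, Y=3, W=4, Z=1, U=2) weight 1/288
  (X=0, Y=3, W=5, Z=1, U=2) weight 1/288
  … 28 more
Group by Z:
  weight(Z=0) = 2/27
  weight(Z=1) = 1/12
Total weight = 2/27 + 1/12 = 17/108
P(Z=0 | obs) = 2/27 / 17/108 = 8/17
P(Z=1 | obs) = 1/12 / 17/108 = 9/17

P(Z=0) = 8/17, P(Z=1) = 9/17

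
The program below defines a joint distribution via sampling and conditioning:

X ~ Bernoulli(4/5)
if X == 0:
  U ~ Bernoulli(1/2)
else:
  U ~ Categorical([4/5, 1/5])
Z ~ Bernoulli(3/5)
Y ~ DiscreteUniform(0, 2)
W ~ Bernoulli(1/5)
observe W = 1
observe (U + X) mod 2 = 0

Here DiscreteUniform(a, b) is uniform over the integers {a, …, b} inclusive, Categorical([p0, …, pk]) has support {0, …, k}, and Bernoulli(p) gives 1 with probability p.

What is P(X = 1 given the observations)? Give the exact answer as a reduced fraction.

Enumerate traces; 12 have nonzero weight after conditioning:
  (X=0, U=0, Z=0, Y=0, W=1) weight 1/375
  (X=0, U=0, Z=0, Y=1, W=1) weight 1/375
  (X=0, U=0, Z=0, Y=2, W=1) weight 1/375
  (X=0, U=0, Z=1, Y=0, W=1) weight 1/250
  (X=0, U=0, Z=1, Y=1, W=1) weight 1/250
  (X=0, U=0, Z=1, Y=2, W=1) weight 1/250
  (X=1, U=1, Z=0, Y=0, W=1) weight 8/1875
  (X=1, U=1, Z=0, Y=1, W=1) weight 8/1875
  … 4 more
Group by X:
  weight(X=0) = 1/50
  weight(X=1) = 4/125
Total weight = 1/50 + 4/125 = 13/250
P(X=0 | obs) = 1/50 / 13/250 = 5/13
P(X=1 | obs) = 4/125 / 13/250 = 8/13

P(X = 1 | obs) = 8/13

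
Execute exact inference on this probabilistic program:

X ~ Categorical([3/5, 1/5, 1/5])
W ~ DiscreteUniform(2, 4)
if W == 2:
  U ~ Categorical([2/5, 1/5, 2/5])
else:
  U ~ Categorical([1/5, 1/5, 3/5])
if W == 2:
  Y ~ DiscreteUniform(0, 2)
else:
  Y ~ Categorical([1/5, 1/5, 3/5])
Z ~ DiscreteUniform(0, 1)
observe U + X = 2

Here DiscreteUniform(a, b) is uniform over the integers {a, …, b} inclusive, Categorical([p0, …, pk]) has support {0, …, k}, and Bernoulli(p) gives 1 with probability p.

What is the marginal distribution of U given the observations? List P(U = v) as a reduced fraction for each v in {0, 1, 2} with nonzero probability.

Enumerate traces; 54 have nonzero weight after conditioning:
  (X=0, W=2, U=2, Y=0, Z=0) weight 1/75
  (X=0, W=2, U=2, Y=0, Z=1) weight 1/75
  (X=0, W=2, U=2, Y=1, Z=0) weight 1/75
  (X=0, W=2, U=2, Y=1, Z=1) weight 1/75
  (X=0, W=2, U=2, Y=2, Z=0) weight 1/75
  (X=0, W=2, U=2, Y=2, Z=1) weight 1/75
  (X=0, W=3, U=2, Y=0, Z=0) weight 3/250
  (X=0, W=3, U=2, Y=0, Z=1) weight 3/250
  (X=1, W=2, U=1, Y=0, Z=0) weight 1/450
  (X=2, W=2, U=0, Y=0, Z=0) weight 1/225
  … 44 more
Group by U:
  weight(U=0) = 4/75
  weight(U=1) = 1/25
  weight(U=2) = 8/25
Total weight = 4/75 + 1/25 + 8/25 = 31/75
P(U=0 | obs) = 4/75 / 31/75 = 4/31
P(U=1 | obs) = 1/25 / 31/75 = 3/31
P(U=2 | obs) = 8/25 / 31/75 = 24/31

P(U=0) = 4/31, P(U=1) = 3/31, P(U=2) = 24/31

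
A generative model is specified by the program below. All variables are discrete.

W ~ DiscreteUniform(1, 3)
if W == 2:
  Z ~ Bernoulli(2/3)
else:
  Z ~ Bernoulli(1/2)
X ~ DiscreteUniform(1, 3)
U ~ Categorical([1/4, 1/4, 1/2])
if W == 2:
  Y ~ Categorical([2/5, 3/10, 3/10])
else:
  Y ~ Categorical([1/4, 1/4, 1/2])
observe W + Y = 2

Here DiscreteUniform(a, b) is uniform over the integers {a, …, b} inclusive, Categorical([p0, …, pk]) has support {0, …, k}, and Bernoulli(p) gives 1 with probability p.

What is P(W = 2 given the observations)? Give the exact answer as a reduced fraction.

P(W = 2 | obs) = 8/13

Enumerate traces; 36 have nonzero weight after conditioning:
  (W=1, Z=0, X=1, U=0, Y=1) weight 1/288
  (W=1, Z=0, X=1, U=1, Y=1) weight 1/288
  (W=1, Z=0, X=1, U=2, Y=1) weight 1/144
  (W=1, Z=0, X=2, U=0, Y=1) weight 1/288
  (W=1, Z=0, X=2, U=1, Y=1) weight 1/288
  (W=1, Z=0, X=2, U=2, Y=1) weight 1/144
  (W=1, Z=0, X=3, U=0, Y=1) weight 1/288
  (W=1, Z=0, X=3, U=1, Y=1) weight 1/288
  (W=2, Z=0, X=1, U=0, Y=0) weight 1/270
  … 27 more
Group by W:
  weight(W=1) = 1/12
  weight(W=2) = 2/15
Total weight = 1/12 + 2/15 = 13/60
P(W=1 | obs) = 1/12 / 13/60 = 5/13
P(W=2 | obs) = 2/15 / 13/60 = 8/13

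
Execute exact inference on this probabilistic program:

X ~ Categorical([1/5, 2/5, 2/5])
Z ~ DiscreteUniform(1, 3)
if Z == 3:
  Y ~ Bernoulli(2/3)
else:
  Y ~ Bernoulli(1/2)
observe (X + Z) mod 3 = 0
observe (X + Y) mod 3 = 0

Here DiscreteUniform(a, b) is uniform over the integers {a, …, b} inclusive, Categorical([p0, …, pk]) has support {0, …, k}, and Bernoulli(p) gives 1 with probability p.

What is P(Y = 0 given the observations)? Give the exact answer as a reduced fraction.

Enumerate traces; 2 have nonzero weight after conditioning:
  (X=0, Z=3, Y=0) weight 1/45
  (X=2, Z=1, Y=1) weight 1/15
Group by Y:
  weight(Y=0) = 1/45
  weight(Y=1) = 1/15
Total weight = 1/45 + 1/15 = 4/45
P(Y=0 | obs) = 1/45 / 4/45 = 1/4
P(Y=1 | obs) = 1/15 / 4/45 = 3/4

P(Y = 0 | obs) = 1/4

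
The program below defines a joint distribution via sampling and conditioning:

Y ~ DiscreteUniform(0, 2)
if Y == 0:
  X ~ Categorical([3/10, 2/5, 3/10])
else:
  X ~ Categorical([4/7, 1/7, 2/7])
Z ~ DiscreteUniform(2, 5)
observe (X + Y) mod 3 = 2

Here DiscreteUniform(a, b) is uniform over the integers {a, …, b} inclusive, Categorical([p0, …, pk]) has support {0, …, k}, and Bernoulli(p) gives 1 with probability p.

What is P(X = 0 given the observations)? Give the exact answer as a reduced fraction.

Enumerate traces; 12 have nonzero weight after conditioning:
  (Y=0, X=2, Z=2) weight 1/40
  (Y=0, X=2, Z=3) weight 1/40
  (Y=0, X=2, Z=4) weight 1/40
  (Y=0, X=2, Z=5) weight 1/40
  (Y=1, X=1, Z=2) weight 1/84
  (Y=1, X=1, Z=3) weight 1/84
  (Y=1, X=1, Z=4) weight 1/84
  (Y=1, X=1, Z=5) weight 1/84
  (Y=2, X=0, Z=2) weight 1/21
  … 3 more
Group by X:
  weight(X=0) = 4/21
  weight(X=1) = 1/21
  weight(X=2) = 1/10
Total weight = 4/21 + 1/21 + 1/10 = 71/210
P(X=0 | obs) = 4/21 / 71/210 = 40/71
P(X=1 | obs) = 1/21 / 71/210 = 10/71
P(X=2 | obs) = 1/10 / 71/210 = 21/71

P(X = 0 | obs) = 40/71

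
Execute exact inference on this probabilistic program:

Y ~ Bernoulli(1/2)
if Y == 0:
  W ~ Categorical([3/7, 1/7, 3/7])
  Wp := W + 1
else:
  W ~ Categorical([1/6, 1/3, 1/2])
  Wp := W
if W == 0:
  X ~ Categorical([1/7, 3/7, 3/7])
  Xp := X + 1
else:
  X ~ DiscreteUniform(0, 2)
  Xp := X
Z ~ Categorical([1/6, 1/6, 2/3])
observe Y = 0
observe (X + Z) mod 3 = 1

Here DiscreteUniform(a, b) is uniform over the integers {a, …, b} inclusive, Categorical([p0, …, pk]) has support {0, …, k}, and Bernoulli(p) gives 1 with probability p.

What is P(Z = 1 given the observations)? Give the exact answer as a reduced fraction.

P(Z = 1 | obs) = 37/312

Enumerate traces; 9 have nonzero weight after conditioning:
  (Y=0, W=0, X=0, Z=1) weight 1/196
  (Y=0, W=0, X=1, Z=0) weight 3/196
  (Y=0, W=0, X=2, Z=2) weight 3/49
  (Y=0, W=1, X=0, Z=1) weight 1/252
  (Y=0, W=1, X=1, Z=0) weight 1/252
  (Y=0, W=1, X=2, Z=2) weight 1/63
  (Y=0, W=2, X=0, Z=1) weight 1/84
  (Y=0, W=2, X=1, Z=0) weight 1/84
  … 1 more
Group by Z:
  weight(Z=0) = 55/1764
  weight(Z=1) = 37/1764
  weight(Z=2) = 55/441
Total weight = 55/1764 + 37/1764 + 55/441 = 26/147
P(Z=0 | obs) = 55/1764 / 26/147 = 55/312
P(Z=1 | obs) = 37/1764 / 26/147 = 37/312
P(Z=2 | obs) = 55/441 / 26/147 = 55/78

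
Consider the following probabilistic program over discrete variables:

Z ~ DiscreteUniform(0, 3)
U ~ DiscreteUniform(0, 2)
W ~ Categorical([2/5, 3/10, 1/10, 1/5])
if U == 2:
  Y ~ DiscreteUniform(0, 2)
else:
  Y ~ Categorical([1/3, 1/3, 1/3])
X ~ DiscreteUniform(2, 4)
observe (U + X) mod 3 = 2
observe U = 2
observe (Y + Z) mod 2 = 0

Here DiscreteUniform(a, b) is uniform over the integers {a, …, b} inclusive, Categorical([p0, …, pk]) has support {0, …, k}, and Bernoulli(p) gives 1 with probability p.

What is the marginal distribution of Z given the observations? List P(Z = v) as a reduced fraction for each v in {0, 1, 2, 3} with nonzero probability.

Enumerate traces; 24 have nonzero weight after conditioning:
  (Z=0, U=2, W=0, Y=0, X=3) weight 1/270
  (Z=0, U=2, W=0, Y=2, X=3) weight 1/270
  (Z=0, U=2, W=1, Y=0, X=3) weight 1/360
  (Z=0, U=2, W=1, Y=2, X=3) weight 1/360
  (Z=0, U=2, W=2, Y=0, X=3) weight 1/1080
  (Z=0, U=2, W=2, Y=2, X=3) weight 1/1080
  (Z=0, U=2, W=3, Y=0, X=3) weight 1/540
  (Z=0, U=2, W=3, Y=2, X=3) weight 1/540
  (Z=1, U=2, W=0, Y=1, X=3) weight 1/270
  (Z=2, U=2, W=0, Y=0, X=3) weight 1/270
  … 14 more
Group by Z:
  weight(Z=0) = 1/54
  weight(Z=1) = 1/108
  weight(Z=2) = 1/54
  weight(Z=3) = 1/108
Total weight = 1/54 + 1/108 + 1/54 + 1/108 = 1/18
P(Z=0 | obs) = 1/54 / 1/18 = 1/3
P(Z=1 | obs) = 1/108 / 1/18 = 1/6
P(Z=2 | obs) = 1/54 / 1/18 = 1/3
P(Z=3 | obs) = 1/108 / 1/18 = 1/6

P(Z=0) = 1/3, P(Z=1) = 1/6, P(Z=2) = 1/3, P(Z=3) = 1/6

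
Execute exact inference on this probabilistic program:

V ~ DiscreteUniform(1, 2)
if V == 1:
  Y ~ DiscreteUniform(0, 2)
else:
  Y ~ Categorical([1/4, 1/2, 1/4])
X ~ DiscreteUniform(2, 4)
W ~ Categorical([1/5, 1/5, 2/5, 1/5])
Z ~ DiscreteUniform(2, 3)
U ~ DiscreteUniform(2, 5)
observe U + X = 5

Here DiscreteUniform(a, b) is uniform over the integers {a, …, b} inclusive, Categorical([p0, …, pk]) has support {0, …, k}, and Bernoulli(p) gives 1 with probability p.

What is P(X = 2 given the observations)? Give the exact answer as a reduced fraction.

P(X = 2 | obs) = 1/2

Enumerate traces; 96 have nonzero weight after conditioning:
  (V=1, Y=0, X=2, W=0, Z=2, U=3) weight 1/720
  (V=1, Y=0, X=2, W=0, Z=3, U=3) weight 1/720
  (V=1, Y=0, X=2, W=1, Z=2, U=3) weight 1/720
  (V=1, Y=0, X=2, W=1, Z=3, U=3) weight 1/720
  (V=1, Y=0, X=2, W=2, Z=2, U=3) weight 1/360
  (V=1, Y=0, X=2, W=2, Z=3, U=3) weight 1/360
  (V=1, Y=0, X=2, W=3, Z=2, U=3) weight 1/720
  (V=1, Y=0, X=2, W=3, Z=3, U=3) weight 1/720
  (V=1, Y=0, X=3, W=0, Z=2, U=2) weight 1/720
  … 87 more
Group by X:
  weight(X=2) = 1/12
  weight(X=3) = 1/12
Total weight = 1/12 + 1/12 = 1/6
P(X=2 | obs) = 1/12 / 1/6 = 1/2
P(X=3 | obs) = 1/12 / 1/6 = 1/2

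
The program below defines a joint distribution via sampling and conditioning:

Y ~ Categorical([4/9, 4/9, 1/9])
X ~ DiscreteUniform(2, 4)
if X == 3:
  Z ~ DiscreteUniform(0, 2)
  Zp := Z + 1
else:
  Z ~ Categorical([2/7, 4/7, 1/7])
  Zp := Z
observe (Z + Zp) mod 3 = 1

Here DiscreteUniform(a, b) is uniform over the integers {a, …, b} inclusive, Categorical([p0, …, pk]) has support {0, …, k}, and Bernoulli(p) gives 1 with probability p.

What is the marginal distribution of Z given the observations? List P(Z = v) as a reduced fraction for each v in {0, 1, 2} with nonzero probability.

Enumerate traces; 9 have nonzero weight after conditioning:
  (Y=0, X=2, Z=2) weight 4/189
  (Y=0, X=3, Z=0) weight 4/81
  (Y=0, X=4, Z=2) weight 4/189
  (Y=1, X=2, Z=2) weight 4/189
  (Y=1, X=3, Z=0) weight 4/81
  (Y=1, X=4, Z=2) weight 4/189
  (Y=2, X=2, Z=2) weight 1/189
  (Y=2, X=3, Z=0) weight 1/81
  … 1 more
Group by Z:
  weight(Z=0) = 1/9
  weight(Z=2) = 2/21
Total weight = 1/9 + 2/21 = 13/63
P(Z=0 | obs) = 1/9 / 13/63 = 7/13
P(Z=2 | obs) = 2/21 / 13/63 = 6/13

P(Z=0) = 7/13, P(Z=2) = 6/13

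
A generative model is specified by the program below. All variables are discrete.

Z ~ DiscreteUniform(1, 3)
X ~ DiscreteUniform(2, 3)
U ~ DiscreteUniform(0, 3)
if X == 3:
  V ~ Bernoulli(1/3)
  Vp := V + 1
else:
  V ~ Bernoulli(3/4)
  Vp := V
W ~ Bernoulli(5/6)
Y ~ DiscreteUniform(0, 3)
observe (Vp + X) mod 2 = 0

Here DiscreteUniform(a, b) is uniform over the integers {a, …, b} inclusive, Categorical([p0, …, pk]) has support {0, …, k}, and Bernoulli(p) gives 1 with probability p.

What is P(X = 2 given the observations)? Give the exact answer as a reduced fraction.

P(X = 2 | obs) = 3/11

Enumerate traces; 192 have nonzero weight after conditioning:
  (Z=1, X=2, U=0, V=0, W=0, Y=0) weight 1/2304
  (Z=1, X=2, U=0, V=0, W=0, Y=1) weight 1/2304
  (Z=1, X=2, U=0, V=0, W=0, Y=2) weight 1/2304
  (Z=1, X=2, U=0, V=0, W=0, Y=3) weight 1/2304
  (Z=1, X=2, U=0, V=0, W=1, Y=0) weight 5/2304
  (Z=1, X=2, U=0, V=0, W=1, Y=1) weight 5/2304
  (Z=1, X=2, U=0, V=0, W=1, Y=2) weight 5/2304
  (Z=1, X=2, U=0, V=0, W=1, Y=3) weight 5/2304
  (Z=1, X=3, U=0, V=0, W=0, Y=0) weight 1/864
  … 183 more
Group by X:
  weight(X=2) = 1/8
  weight(X=3) = 1/3
Total weight = 1/8 + 1/3 = 11/24
P(X=2 | obs) = 1/8 / 11/24 = 3/11
P(X=3 | obs) = 1/3 / 11/24 = 8/11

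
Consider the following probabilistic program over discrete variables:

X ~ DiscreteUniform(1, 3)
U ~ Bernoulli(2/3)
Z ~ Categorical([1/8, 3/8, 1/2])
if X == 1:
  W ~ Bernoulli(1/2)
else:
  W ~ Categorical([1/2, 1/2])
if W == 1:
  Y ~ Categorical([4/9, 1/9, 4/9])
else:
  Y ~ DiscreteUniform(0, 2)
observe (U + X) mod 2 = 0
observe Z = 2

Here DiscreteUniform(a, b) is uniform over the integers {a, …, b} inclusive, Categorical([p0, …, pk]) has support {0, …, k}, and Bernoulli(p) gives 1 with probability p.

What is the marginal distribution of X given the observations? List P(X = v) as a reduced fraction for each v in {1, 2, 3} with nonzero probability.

P(X=1) = 2/5, P(X=2) = 1/5, P(X=3) = 2/5

Enumerate traces; 18 have nonzero weight after conditioning:
  (X=1, U=1, Z=2, W=0, Y=0) weight 1/54
  (X=1, U=1, Z=2, W=0, Y=1) weight 1/54
  (X=1, U=1, Z=2, W=0, Y=2) weight 1/54
  (X=1, U=1, Z=2, W=1, Y=0) weight 2/81
  (X=1, U=1, Z=2, W=1, Y=1) weight 1/162
  (X=1, U=1, Z=2, W=1, Y=2) weight 2/81
  (X=2, U=0, Z=2, W=0, Y=0) weight 1/108
  (X=2, U=0, Z=2, W=0, Y=1) weight 1/108
  (X=3, U=1, Z=2, W=0, Y=0) weight 1/54
  … 9 more
Group by X:
  weight(X=1) = 1/9
  weight(X=2) = 1/18
  weight(X=3) = 1/9
Total weight = 1/9 + 1/18 + 1/9 = 5/18
P(X=1 | obs) = 1/9 / 5/18 = 2/5
P(X=2 | obs) = 1/18 / 5/18 = 1/5
P(X=3 | obs) = 1/9 / 5/18 = 2/5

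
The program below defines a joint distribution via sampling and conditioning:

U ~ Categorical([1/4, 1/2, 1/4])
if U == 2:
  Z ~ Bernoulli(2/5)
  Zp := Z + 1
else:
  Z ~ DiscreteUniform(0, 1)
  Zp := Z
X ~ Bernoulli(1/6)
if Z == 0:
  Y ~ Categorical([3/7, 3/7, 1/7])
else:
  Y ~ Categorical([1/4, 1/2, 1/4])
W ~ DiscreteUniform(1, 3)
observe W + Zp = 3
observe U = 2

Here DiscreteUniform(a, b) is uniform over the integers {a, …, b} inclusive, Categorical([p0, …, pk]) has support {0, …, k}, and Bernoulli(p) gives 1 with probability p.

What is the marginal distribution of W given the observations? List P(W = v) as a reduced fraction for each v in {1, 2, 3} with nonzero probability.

P(W=1) = 2/5, P(W=2) = 3/5

Enumerate traces; 12 have nonzero weight after conditioning:
  (U=2, Z=0, X=0, Y=0, W=2) weight 1/56
  (U=2, Z=0, X=0, Y=1, W=2) weight 1/56
  (U=2, Z=0, X=0, Y=2, W=2) weight 1/168
  (U=2, Z=0, X=1, Y=0, W=2) weight 1/280
  (U=2, Z=0, X=1, Y=1, W=2) weight 1/280
  (U=2, Z=0, X=1, Y=2, W=2) weight 1/840
  (U=2, Z=1, X=0, Y=0, W=1) weight 1/144
  (U=2, Z=1, X=0, Y=1, W=1) weight 1/72
  … 4 more
Group by W:
  weight(W=1) = 1/30
  weight(W=2) = 1/20
Total weight = 1/30 + 1/20 = 1/12
P(W=1 | obs) = 1/30 / 1/12 = 2/5
P(W=2 | obs) = 1/20 / 1/12 = 3/5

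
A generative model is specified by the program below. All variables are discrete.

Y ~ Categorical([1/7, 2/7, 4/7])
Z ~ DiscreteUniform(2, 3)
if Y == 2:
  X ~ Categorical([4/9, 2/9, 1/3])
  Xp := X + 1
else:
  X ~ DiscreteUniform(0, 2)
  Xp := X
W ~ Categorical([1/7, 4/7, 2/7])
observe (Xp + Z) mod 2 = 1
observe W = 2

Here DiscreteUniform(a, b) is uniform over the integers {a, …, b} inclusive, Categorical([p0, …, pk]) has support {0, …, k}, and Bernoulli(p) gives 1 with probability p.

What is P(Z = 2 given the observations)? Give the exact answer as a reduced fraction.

Enumerate traces; 9 have nonzero weight after conditioning:
  (Y=0, Z=2, X=1, W=2) weight 1/147
  (Y=0, Z=3, X=0, W=2) weight 1/147
  (Y=0, Z=3, X=2, W=2) weight 1/147
  (Y=1, Z=2, X=1, W=2) weight 2/147
  (Y=1, Z=3, X=0, W=2) weight 2/147
  (Y=1, Z=3, X=2, W=2) weight 2/147
  (Y=2, Z=2, X=0, W=2) weight 16/441
  (Y=2, Z=2, X=2, W=2) weight 4/147
  … 1 more
Group by Z:
  weight(Z=2) = 37/441
  weight(Z=3) = 26/441
Total weight = 37/441 + 26/441 = 1/7
P(Z=2 | obs) = 37/441 / 1/7 = 37/63
P(Z=3 | obs) = 26/441 / 1/7 = 26/63

P(Z = 2 | obs) = 37/63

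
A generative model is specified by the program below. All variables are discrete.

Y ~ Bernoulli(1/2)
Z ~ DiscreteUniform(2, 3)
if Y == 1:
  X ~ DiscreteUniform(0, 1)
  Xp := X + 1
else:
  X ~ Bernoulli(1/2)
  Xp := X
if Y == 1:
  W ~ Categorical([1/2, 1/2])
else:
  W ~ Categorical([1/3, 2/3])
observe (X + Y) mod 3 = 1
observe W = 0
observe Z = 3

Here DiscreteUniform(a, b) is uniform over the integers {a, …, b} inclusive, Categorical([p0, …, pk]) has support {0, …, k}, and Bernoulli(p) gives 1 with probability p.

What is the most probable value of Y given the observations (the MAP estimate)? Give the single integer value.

argmax_v P(Y = v | obs) = 1

Enumerate traces; 2 have nonzero weight after conditioning:
  (Y=0, Z=3, X=1, W=0) weight 1/24
  (Y=1, Z=3, X=0, W=0) weight 1/16
Group by Y:
  weight(Y=0) = 1/24
  weight(Y=1) = 1/16
Total weight = 1/24 + 1/16 = 5/48
P(Y=0 | obs) = 1/24 / 5/48 = 2/5
P(Y=1 | obs) = 1/16 / 5/48 = 3/5
argmax = 1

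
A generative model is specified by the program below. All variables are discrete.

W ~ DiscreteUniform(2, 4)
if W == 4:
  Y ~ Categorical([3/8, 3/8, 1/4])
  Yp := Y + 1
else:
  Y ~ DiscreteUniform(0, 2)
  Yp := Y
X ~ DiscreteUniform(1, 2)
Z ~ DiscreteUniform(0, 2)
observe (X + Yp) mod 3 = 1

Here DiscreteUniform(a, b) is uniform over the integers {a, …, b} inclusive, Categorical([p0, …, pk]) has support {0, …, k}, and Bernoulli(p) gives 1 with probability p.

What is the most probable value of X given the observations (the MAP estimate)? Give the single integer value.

Enumerate traces; 18 have nonzero weight after conditioning:
  (W=2, Y=0, X=1, Z=0) weight 1/54
  (W=2, Y=0, X=1, Z=1) weight 1/54
  (W=2, Y=0, X=1, Z=2) weight 1/54
  (W=2, Y=2, X=2, Z=0) weight 1/54
  (W=2, Y=2, X=2, Z=1) weight 1/54
  (W=2, Y=2, X=2, Z=2) weight 1/54
  (W=3, Y=0, X=1, Z=0) weight 1/54
  (W=3, Y=0, X=1, Z=1) weight 1/54
  … 10 more
Group by X:
  weight(X=1) = 11/72
  weight(X=2) = 25/144
Total weight = 11/72 + 25/144 = 47/144
P(X=1 | obs) = 11/72 / 47/144 = 22/47
P(X=2 | obs) = 25/144 / 47/144 = 25/47
argmax = 2

argmax_v P(X = v | obs) = 2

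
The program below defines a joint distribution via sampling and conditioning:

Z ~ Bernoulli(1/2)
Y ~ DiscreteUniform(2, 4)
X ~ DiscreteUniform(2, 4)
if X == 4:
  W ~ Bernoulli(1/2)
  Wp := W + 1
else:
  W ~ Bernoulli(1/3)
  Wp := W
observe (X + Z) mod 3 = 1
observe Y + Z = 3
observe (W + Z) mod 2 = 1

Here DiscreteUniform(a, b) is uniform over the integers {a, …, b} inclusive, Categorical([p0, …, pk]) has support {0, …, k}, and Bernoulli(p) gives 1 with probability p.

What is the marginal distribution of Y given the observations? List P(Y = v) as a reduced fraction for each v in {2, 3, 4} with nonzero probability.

P(Y=2) = 4/7, P(Y=3) = 3/7

Enumerate traces; 2 have nonzero weight after conditioning:
  (Z=0, Y=3, X=4, W=1) weight 1/36
  (Z=1, Y=2, X=3, W=0) weight 1/27
Group by Y:
  weight(Y=2) = 1/27
  weight(Y=3) = 1/36
Total weight = 1/27 + 1/36 = 7/108
P(Y=2 | obs) = 1/27 / 7/108 = 4/7
P(Y=3 | obs) = 1/36 / 7/108 = 3/7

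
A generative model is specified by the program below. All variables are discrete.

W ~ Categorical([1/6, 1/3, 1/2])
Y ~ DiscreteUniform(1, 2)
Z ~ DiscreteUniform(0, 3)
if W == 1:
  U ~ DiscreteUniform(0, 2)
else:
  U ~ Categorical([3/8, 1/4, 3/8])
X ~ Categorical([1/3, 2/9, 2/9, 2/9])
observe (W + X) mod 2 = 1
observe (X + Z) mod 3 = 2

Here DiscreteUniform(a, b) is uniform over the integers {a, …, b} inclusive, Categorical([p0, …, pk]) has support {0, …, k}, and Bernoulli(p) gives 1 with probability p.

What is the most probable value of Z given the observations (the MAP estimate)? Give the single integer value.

argmax_v P(Z = v | obs) = 2

Enumerate traces; 42 have nonzero weight after conditioning:
  (W=0, Y=1, Z=1, U=0, X=1) weight 1/576
  (W=0, Y=1, Z=1, U=1, X=1) weight 1/864
  (W=0, Y=1, Z=1, U=2, X=1) weight 1/576
  (W=0, Y=1, Z=2, U=0, X=3) weight 1/576
  (W=0, Y=1, Z=2, U=1, X=3) weight 1/864
  (W=0, Y=1, Z=2, U=2, X=3) weight 1/576
  (W=0, Y=2, Z=1, U=0, X=1) weight 1/576
  (W=0, Y=2, Z=1, U=1, X=1) weight 1/864
  (W=1, Y=1, Z=0, U=0, X=2) weight 1/324
  (W=1, Y=1, Z=3, U=0, X=2) weight 1/324
  … 32 more
Group by Z:
  weight(Z=0) = 1/54
  weight(Z=1) = 1/27
  weight(Z=2) = 7/108
  weight(Z=3) = 1/54
Total weight = 1/54 + 1/27 + 7/108 + 1/54 = 5/36
P(Z=0 | obs) = 1/54 / 5/36 = 2/15
P(Z=1 | obs) = 1/27 / 5/36 = 4/15
P(Z=2 | obs) = 7/108 / 5/36 = 7/15
P(Z=3 | obs) = 1/54 / 5/36 = 2/15
argmax = 2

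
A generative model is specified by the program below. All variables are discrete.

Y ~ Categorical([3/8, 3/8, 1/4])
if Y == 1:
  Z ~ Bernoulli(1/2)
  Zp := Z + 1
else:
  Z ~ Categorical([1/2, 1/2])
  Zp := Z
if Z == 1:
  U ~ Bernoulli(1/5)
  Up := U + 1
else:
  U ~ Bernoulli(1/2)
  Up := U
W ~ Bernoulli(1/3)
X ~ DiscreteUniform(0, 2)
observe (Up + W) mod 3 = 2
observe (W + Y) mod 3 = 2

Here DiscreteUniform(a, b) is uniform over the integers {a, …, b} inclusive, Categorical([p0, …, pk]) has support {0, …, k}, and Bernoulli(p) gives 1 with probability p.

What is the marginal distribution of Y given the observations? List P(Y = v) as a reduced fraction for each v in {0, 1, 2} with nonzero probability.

Enumerate traces; 9 have nonzero weight after conditioning:
  (Y=1, Z=0, U=1, W=1, X=0) weight 1/96
  (Y=1, Z=0, U=1, W=1, X=1) weight 1/96
  (Y=1, Z=0, U=1, W=1, X=2) weight 1/96
  (Y=1, Z=1, U=0, W=1, X=0) weight 1/60
  (Y=1, Z=1, U=0, W=1, X=1) weight 1/60
  (Y=1, Z=1, U=0, W=1, X=2) weight 1/60
  (Y=2, Z=1, U=1, W=0, X=0) weight 1/180
  (Y=2, Z=1, U=1, W=0, X=1) weight 1/180
  … 1 more
Group by Y:
  weight(Y=1) = 13/160
  weight(Y=2) = 1/60
Total weight = 13/160 + 1/60 = 47/480
P(Y=1 | obs) = 13/160 / 47/480 = 39/47
P(Y=2 | obs) = 1/60 / 47/480 = 8/47

P(Y=1) = 39/47, P(Y=2) = 8/47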